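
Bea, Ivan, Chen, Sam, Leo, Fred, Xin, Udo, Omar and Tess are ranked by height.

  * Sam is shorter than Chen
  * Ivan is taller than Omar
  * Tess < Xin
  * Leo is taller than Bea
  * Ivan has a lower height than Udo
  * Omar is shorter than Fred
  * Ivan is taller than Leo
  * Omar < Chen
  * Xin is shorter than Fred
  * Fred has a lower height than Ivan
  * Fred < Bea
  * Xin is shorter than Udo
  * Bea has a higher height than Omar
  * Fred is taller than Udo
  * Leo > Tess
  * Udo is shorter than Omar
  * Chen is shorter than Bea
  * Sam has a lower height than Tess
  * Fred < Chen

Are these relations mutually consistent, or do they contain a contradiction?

Chaining the given relations yields Udo < Omar < Fred < Chen < Bea < Leo < Ivan, so Udo < Ivan. But one relation states Ivan < Udo. These cannot both hold.

inconsistent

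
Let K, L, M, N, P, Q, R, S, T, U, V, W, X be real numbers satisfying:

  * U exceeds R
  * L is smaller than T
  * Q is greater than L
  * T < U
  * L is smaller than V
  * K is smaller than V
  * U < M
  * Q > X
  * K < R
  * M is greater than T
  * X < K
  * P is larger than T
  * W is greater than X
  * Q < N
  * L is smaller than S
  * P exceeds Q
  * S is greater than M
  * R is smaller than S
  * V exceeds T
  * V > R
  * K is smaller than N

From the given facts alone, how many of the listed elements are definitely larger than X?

Directly above X: K, Q, W.
One step further: R, V, N, P (7 so far).
One step further: U, S (9 so far).
One step further: M (10 so far).
No other element is forced above X by the given relations, so the count is 10.

10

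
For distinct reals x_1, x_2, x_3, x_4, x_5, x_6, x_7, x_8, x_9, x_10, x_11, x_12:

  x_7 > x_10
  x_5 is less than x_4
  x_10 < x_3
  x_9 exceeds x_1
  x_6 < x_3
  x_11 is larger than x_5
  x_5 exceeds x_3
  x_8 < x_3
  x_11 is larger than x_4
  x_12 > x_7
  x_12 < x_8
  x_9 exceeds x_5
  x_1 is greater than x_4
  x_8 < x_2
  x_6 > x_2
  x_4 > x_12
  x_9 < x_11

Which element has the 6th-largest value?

The consecutive relations fix a unique order: x_10 < x_7 < x_12 < x_8 < x_2 < x_6 < x_3 < x_5 < x_4 < x_1 < x_9 < x_11.
The 6th largest is x_3.

x_3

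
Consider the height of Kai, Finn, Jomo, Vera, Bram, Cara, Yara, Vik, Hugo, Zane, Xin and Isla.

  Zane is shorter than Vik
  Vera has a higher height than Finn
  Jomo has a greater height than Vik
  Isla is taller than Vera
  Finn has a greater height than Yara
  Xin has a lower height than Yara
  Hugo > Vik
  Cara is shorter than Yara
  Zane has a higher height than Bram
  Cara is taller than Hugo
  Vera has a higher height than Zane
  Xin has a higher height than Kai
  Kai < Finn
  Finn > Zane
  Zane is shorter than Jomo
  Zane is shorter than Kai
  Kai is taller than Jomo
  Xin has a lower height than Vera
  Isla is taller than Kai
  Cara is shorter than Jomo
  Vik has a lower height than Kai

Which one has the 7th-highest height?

Chaining the given pairs: Bram < Zane < Vik < Hugo < Cara < Jomo < Kai < Xin < Yara < Finn < Vera < Isla.
The 7th largest is Jomo.

Jomo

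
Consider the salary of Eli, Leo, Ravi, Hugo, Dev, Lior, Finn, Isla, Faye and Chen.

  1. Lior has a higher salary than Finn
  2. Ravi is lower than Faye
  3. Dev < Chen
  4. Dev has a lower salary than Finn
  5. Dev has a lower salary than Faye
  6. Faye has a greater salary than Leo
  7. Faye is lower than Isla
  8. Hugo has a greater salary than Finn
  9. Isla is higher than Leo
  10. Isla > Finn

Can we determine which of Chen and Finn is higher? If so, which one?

Following every chain through Finn: above Finn we get Lior, Hugo, Isla; below Finn we get Dev.
Chen is not reached, and no chain runs the other way from Chen to Finn.
So the given relations leave the order of Finn and Chen undetermined.

undetermined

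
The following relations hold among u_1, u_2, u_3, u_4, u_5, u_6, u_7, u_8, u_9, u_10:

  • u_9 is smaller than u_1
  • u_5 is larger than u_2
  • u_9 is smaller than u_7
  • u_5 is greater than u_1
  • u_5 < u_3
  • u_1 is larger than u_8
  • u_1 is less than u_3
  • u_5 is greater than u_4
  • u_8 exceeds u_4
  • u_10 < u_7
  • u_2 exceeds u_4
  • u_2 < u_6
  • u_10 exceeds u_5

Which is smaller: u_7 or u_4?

Following the relations from u_4: u_4 < u_8 < u_1 < u_5 < u_10 < u_7.
So u_4 < u_7; u_4 is the smaller of the two.

u_4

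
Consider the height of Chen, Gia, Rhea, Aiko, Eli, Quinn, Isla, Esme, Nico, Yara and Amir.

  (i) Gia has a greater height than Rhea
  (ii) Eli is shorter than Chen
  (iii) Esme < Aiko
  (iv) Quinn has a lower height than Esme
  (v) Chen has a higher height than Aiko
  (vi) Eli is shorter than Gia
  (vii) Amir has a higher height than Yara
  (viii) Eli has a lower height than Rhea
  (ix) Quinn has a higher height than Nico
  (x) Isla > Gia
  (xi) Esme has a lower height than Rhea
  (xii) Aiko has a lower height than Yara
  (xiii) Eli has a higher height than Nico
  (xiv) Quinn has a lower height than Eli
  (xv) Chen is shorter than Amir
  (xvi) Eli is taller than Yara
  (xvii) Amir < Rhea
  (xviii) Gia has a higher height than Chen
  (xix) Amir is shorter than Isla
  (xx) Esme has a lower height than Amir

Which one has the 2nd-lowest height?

The consecutive relations fix a unique order: Nico < Quinn < Esme < Aiko < Yara < Eli < Chen < Amir < Rhea < Gia < Isla.
The 2nd smallest is Quinn.

Quinn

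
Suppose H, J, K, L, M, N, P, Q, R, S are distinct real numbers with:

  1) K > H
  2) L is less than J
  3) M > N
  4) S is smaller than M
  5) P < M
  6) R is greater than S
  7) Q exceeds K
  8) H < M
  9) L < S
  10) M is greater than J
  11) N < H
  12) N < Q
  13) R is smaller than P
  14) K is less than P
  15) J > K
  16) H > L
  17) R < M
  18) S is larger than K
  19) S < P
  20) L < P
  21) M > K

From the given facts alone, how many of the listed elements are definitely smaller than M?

8

Directly below M: N, H, K, S, R, P, J.
One step further: L (8 so far).
Nothing else is reachable below M; 8 in all.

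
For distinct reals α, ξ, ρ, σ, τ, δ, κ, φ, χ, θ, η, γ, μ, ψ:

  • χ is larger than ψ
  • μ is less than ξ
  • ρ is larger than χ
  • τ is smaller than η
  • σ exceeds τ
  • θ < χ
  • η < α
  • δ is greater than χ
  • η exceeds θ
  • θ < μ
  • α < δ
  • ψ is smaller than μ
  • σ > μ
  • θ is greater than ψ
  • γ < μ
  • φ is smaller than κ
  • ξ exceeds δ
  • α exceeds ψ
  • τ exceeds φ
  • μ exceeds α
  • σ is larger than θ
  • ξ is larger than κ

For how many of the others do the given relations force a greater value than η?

5

Directly above η: α.
One step further: δ, μ (3 so far).
One step further: σ, ξ (5 so far).
No other element is forced above η by the given relations, so the count is 5.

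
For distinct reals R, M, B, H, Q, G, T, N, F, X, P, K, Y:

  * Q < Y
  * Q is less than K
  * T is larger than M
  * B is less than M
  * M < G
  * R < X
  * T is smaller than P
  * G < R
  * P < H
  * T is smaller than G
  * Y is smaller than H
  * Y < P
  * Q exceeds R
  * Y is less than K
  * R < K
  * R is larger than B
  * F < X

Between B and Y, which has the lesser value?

B < M < T < G < R < Q < Y, by transitivity through M, T, G, R, Q.
So B < Y; B is the smaller of the two.

B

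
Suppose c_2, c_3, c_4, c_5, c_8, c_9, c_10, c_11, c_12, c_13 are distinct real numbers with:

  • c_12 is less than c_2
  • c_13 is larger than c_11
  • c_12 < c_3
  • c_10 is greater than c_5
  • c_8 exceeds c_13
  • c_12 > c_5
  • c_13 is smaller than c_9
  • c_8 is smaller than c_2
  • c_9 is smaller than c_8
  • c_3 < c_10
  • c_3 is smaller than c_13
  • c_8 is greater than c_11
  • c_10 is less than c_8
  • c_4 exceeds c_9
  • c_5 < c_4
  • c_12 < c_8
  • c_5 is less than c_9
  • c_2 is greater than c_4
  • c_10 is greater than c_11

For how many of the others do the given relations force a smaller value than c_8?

The elements the relations force below c_8 are c_5, c_11, c_12, c_3, c_13, c_9, c_10 — no chain reaches any other.
That is 7.

7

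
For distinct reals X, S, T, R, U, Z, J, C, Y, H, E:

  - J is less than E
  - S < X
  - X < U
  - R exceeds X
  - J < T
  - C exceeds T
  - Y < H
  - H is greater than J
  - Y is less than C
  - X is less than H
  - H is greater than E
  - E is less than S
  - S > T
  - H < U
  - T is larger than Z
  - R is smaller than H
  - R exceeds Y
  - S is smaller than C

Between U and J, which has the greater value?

U

Link the given pairs in sequence: J < T; T < S; S < X; X < R; R < H; H < U.
Together: J < T < S < X < R < H < U.
So J < U; U is the larger of the two.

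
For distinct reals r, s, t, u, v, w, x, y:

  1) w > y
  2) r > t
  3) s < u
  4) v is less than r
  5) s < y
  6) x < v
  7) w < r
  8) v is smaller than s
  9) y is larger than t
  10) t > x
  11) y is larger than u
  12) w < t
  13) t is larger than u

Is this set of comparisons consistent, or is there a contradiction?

inconsistent

We have w < t stated directly, yet also t < y < w by chaining the others — so t < w. Contradiction.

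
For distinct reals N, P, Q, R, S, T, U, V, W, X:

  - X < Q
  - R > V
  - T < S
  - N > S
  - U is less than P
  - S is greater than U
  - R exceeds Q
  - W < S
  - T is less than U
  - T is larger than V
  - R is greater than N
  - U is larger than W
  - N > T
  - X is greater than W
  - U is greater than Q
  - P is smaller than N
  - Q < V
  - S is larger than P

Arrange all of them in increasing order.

Nothing is placed below W, so it is least; from there W < X; X < Q; Q < V; V < T; T < U; U < P; P < S; S < N; N < R, each given directly.

W < X < Q < V < T < U < P < S < N < R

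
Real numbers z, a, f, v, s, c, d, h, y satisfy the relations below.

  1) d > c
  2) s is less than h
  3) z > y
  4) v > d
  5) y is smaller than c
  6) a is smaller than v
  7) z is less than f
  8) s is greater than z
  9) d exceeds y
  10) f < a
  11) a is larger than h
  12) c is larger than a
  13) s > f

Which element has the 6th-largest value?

s

The consecutive relations fix a unique order: y < z < f < s < h < a < c < d < v.
The 6th largest is s.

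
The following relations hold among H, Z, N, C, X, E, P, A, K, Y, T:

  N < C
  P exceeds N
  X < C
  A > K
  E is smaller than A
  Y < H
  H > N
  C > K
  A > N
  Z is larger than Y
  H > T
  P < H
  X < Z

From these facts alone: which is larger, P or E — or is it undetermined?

undetermined

Following every chain through P: above P we get H; below P we get N.
E is not reached, and no chain runs the other way from E to P.
So the given relations leave the order of P and E undetermined.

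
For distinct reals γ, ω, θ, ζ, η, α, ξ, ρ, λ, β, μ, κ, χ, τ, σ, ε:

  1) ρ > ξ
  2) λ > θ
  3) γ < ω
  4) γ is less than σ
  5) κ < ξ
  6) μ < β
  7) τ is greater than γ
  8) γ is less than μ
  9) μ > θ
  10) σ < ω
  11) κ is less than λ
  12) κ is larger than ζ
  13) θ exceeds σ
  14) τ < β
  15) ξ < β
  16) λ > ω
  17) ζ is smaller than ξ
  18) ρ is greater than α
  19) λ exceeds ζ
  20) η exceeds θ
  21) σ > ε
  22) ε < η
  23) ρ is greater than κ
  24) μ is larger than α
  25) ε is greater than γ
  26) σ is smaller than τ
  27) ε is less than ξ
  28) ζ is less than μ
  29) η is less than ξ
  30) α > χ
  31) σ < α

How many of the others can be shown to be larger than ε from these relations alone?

11

The elements the relations force above ε are σ, θ, η, α, ξ, τ, ρ, ω, λ, μ, β — no chain reaches any other.
That is 11.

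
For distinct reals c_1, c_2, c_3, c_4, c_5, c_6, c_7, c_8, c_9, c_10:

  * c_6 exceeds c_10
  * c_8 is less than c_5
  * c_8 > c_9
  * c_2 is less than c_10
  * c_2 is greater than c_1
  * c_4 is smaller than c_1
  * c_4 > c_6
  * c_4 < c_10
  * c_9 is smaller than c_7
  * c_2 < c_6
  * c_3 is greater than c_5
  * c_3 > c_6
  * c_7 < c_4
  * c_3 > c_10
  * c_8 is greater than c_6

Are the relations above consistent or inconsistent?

inconsistent

We have c_6 < c_4 stated directly, yet also c_4 < c_1 < c_2 < c_10 < c_6 by chaining the others — so c_4 < c_6. Contradiction.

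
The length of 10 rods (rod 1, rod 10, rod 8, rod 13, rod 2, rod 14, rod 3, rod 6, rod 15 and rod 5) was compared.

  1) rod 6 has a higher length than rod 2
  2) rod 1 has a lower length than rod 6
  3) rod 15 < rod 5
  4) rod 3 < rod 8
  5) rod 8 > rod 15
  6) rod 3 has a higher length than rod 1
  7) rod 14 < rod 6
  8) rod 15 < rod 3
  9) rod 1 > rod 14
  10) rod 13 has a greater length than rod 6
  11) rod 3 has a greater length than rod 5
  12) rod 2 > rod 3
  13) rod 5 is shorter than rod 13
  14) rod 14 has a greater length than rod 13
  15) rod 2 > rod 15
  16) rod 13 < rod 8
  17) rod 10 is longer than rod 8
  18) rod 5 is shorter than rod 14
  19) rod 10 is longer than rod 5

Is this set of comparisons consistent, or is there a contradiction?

inconsistent

Chaining the given relations yields rod 14 < rod 1 < rod 3 < rod 2 < rod 6 < rod 13, so rod 14 < rod 13. But one relation states rod 13 < rod 14. These cannot both hold.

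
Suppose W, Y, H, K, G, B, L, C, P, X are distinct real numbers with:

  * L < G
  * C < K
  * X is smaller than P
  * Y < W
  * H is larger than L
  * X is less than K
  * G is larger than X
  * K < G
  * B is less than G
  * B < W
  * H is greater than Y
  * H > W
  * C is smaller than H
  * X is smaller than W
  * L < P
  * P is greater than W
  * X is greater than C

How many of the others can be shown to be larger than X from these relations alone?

5

From X the given relations immediately reach W, K, G, P.
From those, H — 5 in total.
No other element is forced above X by the given relations, so the count is 5.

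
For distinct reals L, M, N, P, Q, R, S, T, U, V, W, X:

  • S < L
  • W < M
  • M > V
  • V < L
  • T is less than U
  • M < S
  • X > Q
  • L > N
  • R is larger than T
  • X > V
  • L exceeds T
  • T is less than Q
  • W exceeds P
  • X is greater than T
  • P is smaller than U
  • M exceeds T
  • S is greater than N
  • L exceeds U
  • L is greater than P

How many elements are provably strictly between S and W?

Chaining upward from W reaches: M, L.
Chaining downward from S reaches: N, T, P, V, M.
Strictly between W and S are those in both lists: M — 1 element.

1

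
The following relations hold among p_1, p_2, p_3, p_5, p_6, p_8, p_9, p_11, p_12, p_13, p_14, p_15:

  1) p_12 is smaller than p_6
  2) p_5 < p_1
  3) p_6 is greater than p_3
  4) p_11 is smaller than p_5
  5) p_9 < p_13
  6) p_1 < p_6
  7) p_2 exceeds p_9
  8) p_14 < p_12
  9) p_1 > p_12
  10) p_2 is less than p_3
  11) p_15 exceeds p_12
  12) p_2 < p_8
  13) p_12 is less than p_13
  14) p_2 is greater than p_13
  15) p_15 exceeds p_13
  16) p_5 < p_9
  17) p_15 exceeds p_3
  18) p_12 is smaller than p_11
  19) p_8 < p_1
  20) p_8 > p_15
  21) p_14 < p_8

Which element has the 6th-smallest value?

p_13

Chaining the given pairs: p_14 < p_12 < p_11 < p_5 < p_9 < p_13 < p_2 < p_3 < p_15 < p_8 < p_1 < p_6.
Counting 6 from the smallest end gives p_13.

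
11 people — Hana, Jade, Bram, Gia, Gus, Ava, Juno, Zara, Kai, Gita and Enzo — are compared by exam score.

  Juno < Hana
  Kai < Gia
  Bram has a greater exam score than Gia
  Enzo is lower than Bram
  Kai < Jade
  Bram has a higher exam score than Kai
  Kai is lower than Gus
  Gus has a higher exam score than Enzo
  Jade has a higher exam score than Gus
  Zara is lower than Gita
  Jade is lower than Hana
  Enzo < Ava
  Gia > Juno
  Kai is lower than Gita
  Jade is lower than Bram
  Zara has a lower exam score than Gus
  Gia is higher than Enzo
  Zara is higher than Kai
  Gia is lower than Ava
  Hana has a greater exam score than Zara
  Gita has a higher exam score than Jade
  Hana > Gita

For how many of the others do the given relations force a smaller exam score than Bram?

From Bram the given relations immediately reach Enzo, Kai, Gia, Jade.
From those, Juno, Gus — 6 in total.
From those, Zara — 7 in total.
No other element is forced below Bram by the given relations, so the count is 7.

7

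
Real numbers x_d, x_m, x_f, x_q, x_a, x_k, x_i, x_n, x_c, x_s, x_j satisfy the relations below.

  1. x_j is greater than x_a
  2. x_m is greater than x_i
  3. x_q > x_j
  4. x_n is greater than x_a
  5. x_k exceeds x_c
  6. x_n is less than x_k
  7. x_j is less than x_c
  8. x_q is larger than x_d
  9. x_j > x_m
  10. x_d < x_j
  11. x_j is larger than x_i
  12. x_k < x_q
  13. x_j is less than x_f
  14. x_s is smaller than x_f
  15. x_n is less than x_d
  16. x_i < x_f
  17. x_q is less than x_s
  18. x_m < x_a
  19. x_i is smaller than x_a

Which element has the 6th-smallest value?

x_j

Piecing the relations together gives one ordering: x_i < x_m < x_a < x_n < x_d < x_j < x_c < x_k < x_q < x_s < x_f.
The 6th smallest is x_j.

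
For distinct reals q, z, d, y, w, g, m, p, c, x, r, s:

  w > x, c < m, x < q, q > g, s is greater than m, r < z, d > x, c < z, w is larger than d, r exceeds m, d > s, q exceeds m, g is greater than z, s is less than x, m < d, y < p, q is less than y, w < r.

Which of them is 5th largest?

The consecutive relations fix a unique order: c < m < s < x < d < w < r < z < g < q < y < p.
Counting 5 from the largest end gives z.

z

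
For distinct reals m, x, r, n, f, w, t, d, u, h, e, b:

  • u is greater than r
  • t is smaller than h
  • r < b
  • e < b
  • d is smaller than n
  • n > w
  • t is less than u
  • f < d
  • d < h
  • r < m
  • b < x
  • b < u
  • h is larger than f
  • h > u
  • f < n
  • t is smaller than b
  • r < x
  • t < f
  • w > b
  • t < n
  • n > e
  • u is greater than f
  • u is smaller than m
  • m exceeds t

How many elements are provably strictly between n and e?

Chaining upward from e reaches: b, w, u, m, h, x.
Chaining downward from n reaches: t, r, f, b, d, w.
Strictly between e and n are those in both lists: b, w — 2 elements.

2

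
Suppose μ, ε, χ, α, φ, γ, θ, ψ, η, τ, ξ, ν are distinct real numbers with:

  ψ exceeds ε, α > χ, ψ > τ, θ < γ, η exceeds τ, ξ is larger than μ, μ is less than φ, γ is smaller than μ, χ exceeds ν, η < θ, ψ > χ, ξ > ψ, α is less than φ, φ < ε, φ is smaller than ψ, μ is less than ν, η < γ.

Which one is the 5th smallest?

Piecing the relations together gives one ordering: τ < η < θ < γ < μ < ν < χ < α < φ < ε < ψ < ξ.
Counting 5 from the smallest end gives μ.

μ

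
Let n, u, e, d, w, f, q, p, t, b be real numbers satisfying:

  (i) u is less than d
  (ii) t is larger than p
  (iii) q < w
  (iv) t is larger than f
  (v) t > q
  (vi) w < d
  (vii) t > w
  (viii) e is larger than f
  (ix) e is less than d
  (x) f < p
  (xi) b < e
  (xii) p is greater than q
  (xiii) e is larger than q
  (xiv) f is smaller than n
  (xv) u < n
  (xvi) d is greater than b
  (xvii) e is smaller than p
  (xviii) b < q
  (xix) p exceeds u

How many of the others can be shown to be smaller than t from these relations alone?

From t the given relations immediately reach f, q, p, w.
From those, b, e, u — 7 in total.
Nothing else is reachable below t; 7 in all.

7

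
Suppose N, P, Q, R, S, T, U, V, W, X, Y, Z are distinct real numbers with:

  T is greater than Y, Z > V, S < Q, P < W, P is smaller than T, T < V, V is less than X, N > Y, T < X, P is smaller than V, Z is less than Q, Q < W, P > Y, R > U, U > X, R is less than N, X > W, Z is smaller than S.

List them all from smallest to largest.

Y < P < T < V < Z < S < Q < W < X < U < R < N

Nothing is placed below Y, so it is least; from there Y < P; P < T; T < V; V < Z; Z < S; S < Q; Q < W; W < X; X < U; U < R; R < N, each given directly.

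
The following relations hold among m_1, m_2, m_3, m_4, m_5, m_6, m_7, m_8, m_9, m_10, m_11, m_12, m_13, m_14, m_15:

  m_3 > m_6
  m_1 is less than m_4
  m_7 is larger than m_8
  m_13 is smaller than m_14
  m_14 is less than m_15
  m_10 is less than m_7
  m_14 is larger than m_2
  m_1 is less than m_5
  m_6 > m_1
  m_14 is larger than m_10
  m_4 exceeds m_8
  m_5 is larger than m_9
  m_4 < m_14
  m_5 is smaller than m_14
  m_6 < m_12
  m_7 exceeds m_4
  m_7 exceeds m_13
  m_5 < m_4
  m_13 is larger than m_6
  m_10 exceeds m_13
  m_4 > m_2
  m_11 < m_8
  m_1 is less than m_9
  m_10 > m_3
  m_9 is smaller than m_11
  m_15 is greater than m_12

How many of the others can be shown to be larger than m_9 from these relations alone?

7

From m_9 the given relations immediately reach m_5, m_11.
From those, m_8, m_4, m_14 — 5 in total.
From those, m_7, m_15 — 7 in total.
No other element is forced above m_9 by the given relations, so the count is 7.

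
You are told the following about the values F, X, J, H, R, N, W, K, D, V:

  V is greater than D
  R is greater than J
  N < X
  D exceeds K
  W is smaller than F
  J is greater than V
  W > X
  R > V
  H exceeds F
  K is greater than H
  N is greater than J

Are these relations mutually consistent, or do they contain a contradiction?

We have V < J stated directly, yet also J < N < X < W < F < H < K < D < V by chaining the others — so J < V. Contradiction.

inconsistent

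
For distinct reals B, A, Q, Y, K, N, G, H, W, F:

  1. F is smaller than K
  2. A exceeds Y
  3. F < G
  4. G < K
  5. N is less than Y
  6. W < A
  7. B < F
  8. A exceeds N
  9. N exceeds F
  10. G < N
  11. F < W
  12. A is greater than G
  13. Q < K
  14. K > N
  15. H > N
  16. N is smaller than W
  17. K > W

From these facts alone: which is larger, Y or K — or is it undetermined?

Following every chain through K: below K we get B, Q, F, G, N, W.
Y is not reached, and no chain runs the other way from Y to K.
So the given relations leave the order of K and Y undetermined.

undetermined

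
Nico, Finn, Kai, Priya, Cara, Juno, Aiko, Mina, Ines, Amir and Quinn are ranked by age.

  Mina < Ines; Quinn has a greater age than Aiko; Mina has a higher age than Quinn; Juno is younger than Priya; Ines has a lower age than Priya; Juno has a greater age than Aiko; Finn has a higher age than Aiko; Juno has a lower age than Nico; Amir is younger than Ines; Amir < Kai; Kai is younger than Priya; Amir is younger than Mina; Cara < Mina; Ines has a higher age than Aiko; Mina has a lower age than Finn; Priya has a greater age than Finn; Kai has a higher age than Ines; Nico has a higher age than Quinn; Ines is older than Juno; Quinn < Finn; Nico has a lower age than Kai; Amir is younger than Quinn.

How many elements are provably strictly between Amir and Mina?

The relations place Amir below Mina. An element lies strictly between them when it is forced above Amir and also forced below Mina.
Above Amir: {Quinn, Nico, Ines, Finn, Kai, Priya}. Below Mina: {Aiko, Cara, Quinn}.
Intersection: {Quinn} — 1.

1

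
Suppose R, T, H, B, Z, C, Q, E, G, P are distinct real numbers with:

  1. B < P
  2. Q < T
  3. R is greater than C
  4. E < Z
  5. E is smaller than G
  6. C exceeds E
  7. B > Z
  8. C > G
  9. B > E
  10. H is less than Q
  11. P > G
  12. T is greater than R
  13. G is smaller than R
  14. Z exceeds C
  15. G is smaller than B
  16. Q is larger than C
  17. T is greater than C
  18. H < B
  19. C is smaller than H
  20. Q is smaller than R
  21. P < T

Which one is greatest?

T

E is not greatest since E < C; G is not greatest since G < C; C is not greatest since C < R; H is not greatest since H < Q; Z is not greatest since Z < B; B is not greatest since B < P; Q is not greatest since Q < R; P is not greatest since P < T; R is not greatest since R < T.
Only T has nothing above it, so T is the greatest.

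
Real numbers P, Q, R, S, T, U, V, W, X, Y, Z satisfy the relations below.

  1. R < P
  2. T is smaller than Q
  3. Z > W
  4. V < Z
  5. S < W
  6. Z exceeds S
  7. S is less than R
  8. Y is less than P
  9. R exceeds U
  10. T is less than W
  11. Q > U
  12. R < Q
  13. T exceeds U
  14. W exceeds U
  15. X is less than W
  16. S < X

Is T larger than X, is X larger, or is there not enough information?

undetermined

Following every chain through X: above X we get W, Z; below X we get S.
T is not reached, and no chain runs the other way from T to X.
So the given relations leave the order of X and T undetermined.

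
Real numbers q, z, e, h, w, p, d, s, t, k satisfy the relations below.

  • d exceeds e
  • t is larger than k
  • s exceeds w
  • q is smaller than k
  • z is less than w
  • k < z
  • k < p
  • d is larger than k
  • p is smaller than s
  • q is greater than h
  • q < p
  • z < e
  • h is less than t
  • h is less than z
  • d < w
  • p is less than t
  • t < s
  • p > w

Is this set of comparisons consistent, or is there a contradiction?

consistent

Every relation is compatible with h < q < k < z < e < d < w < p < t < s; the set is consistent.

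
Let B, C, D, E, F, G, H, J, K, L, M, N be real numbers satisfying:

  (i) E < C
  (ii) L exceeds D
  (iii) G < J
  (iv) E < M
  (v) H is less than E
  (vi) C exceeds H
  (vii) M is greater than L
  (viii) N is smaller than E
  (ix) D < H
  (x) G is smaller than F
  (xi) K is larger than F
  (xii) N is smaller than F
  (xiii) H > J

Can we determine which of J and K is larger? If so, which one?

Following every chain through J: above J we get H, E, M, C; below J we get G.
K is not reached, and no chain runs the other way from K to J.
So the given relations leave the order of J and K undetermined.

undetermined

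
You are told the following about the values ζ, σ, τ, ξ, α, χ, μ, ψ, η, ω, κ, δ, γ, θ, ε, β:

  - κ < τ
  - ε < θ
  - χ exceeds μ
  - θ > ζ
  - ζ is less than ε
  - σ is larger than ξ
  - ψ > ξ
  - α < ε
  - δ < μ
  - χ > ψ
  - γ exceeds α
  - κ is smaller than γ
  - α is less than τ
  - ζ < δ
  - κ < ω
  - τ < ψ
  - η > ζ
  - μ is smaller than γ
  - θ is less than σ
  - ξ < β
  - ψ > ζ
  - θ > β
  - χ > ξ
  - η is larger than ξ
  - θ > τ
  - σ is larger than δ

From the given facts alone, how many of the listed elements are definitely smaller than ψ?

Directly below ψ: ξ, ζ, τ.
One step further: κ, α (5 so far).
No other element is forced below ψ by the given relations, so the count is 5.

5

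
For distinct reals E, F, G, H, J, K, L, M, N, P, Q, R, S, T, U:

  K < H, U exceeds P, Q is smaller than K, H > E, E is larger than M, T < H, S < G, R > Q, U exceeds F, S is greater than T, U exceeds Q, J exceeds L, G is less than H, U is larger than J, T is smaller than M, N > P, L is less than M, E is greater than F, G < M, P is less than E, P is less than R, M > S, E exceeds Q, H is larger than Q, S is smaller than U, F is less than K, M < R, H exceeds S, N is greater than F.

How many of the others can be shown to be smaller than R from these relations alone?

7

The elements the relations force below R are T, Q, S, P, L, G, M — no chain reaches any other.
That is 7.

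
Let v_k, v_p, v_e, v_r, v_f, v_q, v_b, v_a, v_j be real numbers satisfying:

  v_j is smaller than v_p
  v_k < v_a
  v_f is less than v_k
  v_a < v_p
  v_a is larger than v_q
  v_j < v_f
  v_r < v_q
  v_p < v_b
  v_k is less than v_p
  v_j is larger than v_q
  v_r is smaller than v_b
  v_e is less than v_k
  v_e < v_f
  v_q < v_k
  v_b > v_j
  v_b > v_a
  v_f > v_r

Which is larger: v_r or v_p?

v_p

The relevant relations are v_r < v_q; v_q < v_j; v_j < v_f; v_f < v_k; v_k < v_p.
Together: v_r < v_q < v_j < v_f < v_k < v_p.
So v_r < v_p; v_p is the larger of the two.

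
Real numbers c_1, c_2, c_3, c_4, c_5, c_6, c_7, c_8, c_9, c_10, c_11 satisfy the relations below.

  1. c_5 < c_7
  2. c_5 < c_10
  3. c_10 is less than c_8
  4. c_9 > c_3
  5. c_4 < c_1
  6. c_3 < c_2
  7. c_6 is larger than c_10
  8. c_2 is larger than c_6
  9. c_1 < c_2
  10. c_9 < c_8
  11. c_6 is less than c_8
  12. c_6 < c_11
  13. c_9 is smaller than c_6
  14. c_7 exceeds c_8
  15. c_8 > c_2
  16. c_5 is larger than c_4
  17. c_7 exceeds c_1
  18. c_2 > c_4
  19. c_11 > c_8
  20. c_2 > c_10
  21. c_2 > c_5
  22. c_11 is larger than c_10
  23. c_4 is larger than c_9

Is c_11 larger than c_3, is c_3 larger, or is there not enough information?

Link the given pairs in sequence: c_3 < c_9; c_9 < c_4; c_4 < c_5; c_5 < c_10; c_10 < c_6; c_6 < c_2; c_2 < c_8; c_8 < c_11.
Chaining these gives c_3 < c_9 < c_4 < c_5 < c_10 < c_6 < c_2 < c_8 < c_11.
So c_11 is larger.

c_11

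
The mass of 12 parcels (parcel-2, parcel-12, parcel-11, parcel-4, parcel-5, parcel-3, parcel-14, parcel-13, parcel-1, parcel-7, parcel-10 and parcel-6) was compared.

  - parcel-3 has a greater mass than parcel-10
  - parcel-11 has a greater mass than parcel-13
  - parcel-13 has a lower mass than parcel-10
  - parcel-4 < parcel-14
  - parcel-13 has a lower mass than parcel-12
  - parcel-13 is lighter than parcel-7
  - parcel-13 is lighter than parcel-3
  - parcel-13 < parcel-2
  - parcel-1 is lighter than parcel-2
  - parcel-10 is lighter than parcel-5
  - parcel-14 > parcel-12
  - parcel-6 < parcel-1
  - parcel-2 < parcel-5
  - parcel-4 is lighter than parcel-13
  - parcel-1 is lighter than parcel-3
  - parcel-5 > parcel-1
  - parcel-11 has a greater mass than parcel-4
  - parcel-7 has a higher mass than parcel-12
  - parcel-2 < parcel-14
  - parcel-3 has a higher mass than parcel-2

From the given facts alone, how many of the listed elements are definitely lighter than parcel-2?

Directly below parcel-2: parcel-1, parcel-13.
One step further: parcel-6, parcel-4 (4 so far).
Nothing else is reachable below parcel-2; 4 in all.

4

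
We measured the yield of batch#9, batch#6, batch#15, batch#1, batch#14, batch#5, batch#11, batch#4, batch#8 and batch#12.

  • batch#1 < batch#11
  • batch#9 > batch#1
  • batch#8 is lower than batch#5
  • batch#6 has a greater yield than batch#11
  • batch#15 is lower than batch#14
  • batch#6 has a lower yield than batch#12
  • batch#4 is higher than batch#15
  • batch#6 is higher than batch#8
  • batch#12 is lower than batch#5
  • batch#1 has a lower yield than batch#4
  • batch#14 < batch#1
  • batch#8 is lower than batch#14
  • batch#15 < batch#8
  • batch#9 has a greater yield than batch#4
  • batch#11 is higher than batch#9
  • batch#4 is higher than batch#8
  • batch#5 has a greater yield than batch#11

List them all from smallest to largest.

batch#15 < batch#8 < batch#14 < batch#1 < batch#4 < batch#9 < batch#11 < batch#6 < batch#12 < batch#5

The consecutive links are each given: batch#15 < batch#8; batch#8 < batch#14; batch#14 < batch#1; batch#1 < batch#4; batch#4 < batch#9; batch#9 < batch#11; batch#11 < batch#6; batch#6 < batch#12; batch#12 < batch#5.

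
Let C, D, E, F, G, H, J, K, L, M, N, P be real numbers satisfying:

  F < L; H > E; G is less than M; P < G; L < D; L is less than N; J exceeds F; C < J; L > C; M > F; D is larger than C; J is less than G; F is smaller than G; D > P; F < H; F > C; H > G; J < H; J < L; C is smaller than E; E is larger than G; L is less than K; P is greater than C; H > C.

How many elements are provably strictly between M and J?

Chaining upward from J reaches: G, E, L, D, N, K, H.
Chaining downward from M reaches: C, P, F, G.
Strictly between J and M are those in both lists: G — 1 element.

1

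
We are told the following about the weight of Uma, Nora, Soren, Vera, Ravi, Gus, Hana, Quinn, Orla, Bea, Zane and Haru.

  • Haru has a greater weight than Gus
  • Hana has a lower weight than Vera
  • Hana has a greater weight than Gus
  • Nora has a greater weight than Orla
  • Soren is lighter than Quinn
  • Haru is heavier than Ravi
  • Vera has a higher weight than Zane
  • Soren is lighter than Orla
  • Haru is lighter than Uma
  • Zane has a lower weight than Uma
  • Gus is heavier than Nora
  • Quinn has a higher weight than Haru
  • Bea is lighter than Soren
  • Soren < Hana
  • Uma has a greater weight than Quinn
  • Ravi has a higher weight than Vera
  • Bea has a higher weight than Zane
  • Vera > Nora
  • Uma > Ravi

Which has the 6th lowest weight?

Gus

Chaining the given pairs: Zane < Bea < Soren < Orla < Nora < Gus < Hana < Vera < Ravi < Haru < Quinn < Uma.
Counting 6 from the smallest end gives Gus.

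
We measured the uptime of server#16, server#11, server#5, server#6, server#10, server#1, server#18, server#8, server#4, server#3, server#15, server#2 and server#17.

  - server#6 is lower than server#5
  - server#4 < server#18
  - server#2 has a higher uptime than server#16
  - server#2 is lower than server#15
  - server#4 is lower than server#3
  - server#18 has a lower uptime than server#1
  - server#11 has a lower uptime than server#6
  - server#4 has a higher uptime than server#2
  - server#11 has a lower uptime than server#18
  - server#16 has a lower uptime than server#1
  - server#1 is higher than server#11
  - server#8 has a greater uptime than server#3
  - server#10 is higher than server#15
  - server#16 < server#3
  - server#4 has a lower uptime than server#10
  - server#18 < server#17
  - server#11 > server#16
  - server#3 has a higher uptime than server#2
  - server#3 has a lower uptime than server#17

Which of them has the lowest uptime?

server#2 is not least since server#16 < server#2; server#11 is not least since server#16 < server#11; server#4 is not least since server#2 < server#4; server#18 is not least since server#4 < server#18; server#15 is not least since server#2 < server#15; server#3 is not least since server#2 < server#3; server#10 is not least since server#4 < server#10; server#8 is not least since server#3 < server#8; server#17 is not least since server#18 < server#17; server#6 is not least since server#11 < server#6; server#1 is not least since server#11 < server#1; server#5 is not least since server#6 < server#5.
Only server#16 has nothing below it, so server#16 is the lowest uptime.

server#16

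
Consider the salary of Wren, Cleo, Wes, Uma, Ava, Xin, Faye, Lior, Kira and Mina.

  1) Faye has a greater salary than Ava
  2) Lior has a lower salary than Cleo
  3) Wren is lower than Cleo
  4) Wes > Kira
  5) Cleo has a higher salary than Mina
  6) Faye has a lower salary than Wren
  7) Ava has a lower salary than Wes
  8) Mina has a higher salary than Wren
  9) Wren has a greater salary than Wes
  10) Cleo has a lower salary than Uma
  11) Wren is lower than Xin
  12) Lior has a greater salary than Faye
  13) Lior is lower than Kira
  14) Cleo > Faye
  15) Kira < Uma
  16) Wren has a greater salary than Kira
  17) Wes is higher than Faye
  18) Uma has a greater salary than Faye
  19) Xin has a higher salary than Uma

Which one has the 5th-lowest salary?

The consecutive relations fix a unique order: Ava < Faye < Lior < Kira < Wes < Wren < Mina < Cleo < Uma < Xin.
The 5th smallest is Wes.

Wes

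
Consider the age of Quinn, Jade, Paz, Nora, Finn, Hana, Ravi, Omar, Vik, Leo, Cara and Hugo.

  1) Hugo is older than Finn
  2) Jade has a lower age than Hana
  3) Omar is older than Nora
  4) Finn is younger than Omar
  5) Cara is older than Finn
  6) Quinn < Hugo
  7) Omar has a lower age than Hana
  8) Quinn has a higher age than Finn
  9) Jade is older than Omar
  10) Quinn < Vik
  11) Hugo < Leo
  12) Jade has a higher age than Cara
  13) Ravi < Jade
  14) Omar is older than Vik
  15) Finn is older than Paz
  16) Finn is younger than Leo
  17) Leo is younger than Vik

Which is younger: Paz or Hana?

Paz

Paz < Finn and Finn < Hugo give Paz < Hugo.
With Hugo < Leo: Paz < Finn < Hugo < Leo.
Then Leo < Vik extends the chain to Vik.
Then Vik < Omar extends the chain to Omar.
Then Omar < Hana extends the chain to Hana.
So Paz < Hana; Paz is the younger of the two.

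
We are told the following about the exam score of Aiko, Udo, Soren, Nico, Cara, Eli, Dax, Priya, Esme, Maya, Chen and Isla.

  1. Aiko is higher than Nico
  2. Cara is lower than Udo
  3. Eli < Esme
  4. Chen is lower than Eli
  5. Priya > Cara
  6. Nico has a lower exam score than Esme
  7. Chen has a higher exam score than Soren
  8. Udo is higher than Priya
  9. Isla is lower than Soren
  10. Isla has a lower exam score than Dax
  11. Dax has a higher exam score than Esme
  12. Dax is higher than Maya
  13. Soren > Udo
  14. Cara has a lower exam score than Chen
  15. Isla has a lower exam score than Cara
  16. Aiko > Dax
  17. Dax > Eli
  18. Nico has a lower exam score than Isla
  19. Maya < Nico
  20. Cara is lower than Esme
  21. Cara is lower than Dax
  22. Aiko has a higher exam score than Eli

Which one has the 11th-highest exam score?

The consecutive relations fix a unique order: Maya < Nico < Isla < Cara < Priya < Udo < Soren < Chen < Eli < Esme < Dax < Aiko.
The 11th largest is Nico.

Nico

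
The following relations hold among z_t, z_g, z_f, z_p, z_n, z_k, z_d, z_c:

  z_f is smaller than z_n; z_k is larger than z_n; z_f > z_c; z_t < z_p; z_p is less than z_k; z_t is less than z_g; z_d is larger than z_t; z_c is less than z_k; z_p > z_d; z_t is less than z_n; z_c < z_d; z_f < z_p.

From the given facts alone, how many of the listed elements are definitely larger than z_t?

5

From z_t the given relations immediately reach z_g, z_d, z_n, z_p.
From those, z_k — 5 in total.
Nothing else is reachable above z_t; 5 in all.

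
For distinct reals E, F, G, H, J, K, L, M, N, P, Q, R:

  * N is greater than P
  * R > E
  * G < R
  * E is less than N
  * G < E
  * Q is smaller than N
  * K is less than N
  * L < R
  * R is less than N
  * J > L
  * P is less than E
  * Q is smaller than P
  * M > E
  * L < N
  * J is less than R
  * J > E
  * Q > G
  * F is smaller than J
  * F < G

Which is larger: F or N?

F < G and G < Q give F < Q.
With Q < P: F < G < Q < P.
Then P < E extends the chain to E.
With E < J: F < G < Q < P < E < J.
With J < R: F < G < Q < P < E < J < R.
Then R < N extends the chain to N.
So F < N; N is the larger of the two.

N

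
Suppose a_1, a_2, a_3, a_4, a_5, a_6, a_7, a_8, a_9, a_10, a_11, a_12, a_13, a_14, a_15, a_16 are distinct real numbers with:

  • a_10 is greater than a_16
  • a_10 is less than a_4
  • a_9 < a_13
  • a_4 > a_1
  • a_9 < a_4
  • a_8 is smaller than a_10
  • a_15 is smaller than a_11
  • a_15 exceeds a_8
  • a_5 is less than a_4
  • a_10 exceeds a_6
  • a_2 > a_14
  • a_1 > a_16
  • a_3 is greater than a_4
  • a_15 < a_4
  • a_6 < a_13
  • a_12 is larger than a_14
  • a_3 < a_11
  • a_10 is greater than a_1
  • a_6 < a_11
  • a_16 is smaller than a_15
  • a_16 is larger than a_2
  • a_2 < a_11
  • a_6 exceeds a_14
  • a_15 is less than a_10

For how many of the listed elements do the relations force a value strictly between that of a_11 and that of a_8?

4

Chaining upward from a_8 reaches: a_15, a_10, a_4, a_3.
Chaining downward from a_11 reaches: a_14, a_2, a_16, a_6, a_9, a_15, a_1, a_10, a_5, a_4, a_3.
Strictly between a_8 and a_11 are those in both lists: a_15, a_10, a_4, a_3 — 4 elements.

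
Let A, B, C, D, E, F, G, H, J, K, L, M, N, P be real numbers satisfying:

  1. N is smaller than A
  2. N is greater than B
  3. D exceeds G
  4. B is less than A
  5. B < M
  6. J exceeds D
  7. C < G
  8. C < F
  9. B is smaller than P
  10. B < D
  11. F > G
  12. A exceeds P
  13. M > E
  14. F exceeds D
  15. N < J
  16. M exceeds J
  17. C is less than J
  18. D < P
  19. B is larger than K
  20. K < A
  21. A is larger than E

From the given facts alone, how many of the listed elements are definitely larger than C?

7

The elements the relations force above C are G, D, F, J, P, M, A — no chain reaches any other.
That is 7.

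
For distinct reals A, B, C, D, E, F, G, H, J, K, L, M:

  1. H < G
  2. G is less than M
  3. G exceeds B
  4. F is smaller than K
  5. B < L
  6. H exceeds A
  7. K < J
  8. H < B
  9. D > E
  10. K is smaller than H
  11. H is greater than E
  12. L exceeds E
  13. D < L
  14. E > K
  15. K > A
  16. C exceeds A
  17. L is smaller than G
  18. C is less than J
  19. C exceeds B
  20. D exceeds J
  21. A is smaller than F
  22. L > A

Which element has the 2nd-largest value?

Piecing the relations together gives one ordering: A < F < K < E < H < B < C < J < D < L < G < M.
The 2nd largest is G.

G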